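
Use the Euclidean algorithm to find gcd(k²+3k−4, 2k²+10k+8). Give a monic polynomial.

k+4

Apply the Euclidean algorithm:
  k²+3k−4 = (1/2)(2k²+10k+8) + (−2k−8)
  2k²+10k+8 = (−k−1)(−2k−8) + (0)
Last nonzero remainder: −2k−8. Dividing through by −2 gives the monic gcd k+4.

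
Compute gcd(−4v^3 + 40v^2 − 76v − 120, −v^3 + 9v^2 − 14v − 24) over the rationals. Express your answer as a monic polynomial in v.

Repeated division with remainder:
  −4v^3 + 40v^2 − 76v − 120 = (4)(−v^3 + 9v^2 − 14v − 24) + (4v^2 − 20v − 24)
  −v^3 + 9v^2 − 14v − 24 = (−(1/4)v + 1)(4v^2 − 20v − 24) + (0)
Last nonzero remainder: 4v^2 − 20v − 24. Dividing through by 4 gives the monic gcd v^2 − 5v − 6.

v^2 − 5v − 6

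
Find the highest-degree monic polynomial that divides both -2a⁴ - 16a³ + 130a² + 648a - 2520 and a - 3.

Euclidean algorithm in ℚ[a]:
  -2a⁴ - 16a³ + 130a² + 648a - 2520 = (-2a³ - 22a² + 64a + 840)(a - 3) + (0)
The last nonzero remainder a - 3 is already monic.

a - 3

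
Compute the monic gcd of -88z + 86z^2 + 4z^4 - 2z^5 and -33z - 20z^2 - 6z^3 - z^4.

11z + 3z^2 + z^3

Euclidean algorithm in ℚ[z]:
  -2z^5 + 4z^4 + 86z^2 - 88z = (2z - 16)(-z^4 - 6z^3 - 20z^2 - 33z) + (-56z^3 - 168z^2 - 616z)
  -z^4 - 6z^3 - 20z^2 - 33z = ((1/56)z + 3/56)(-56z^3 - 168z^2 - 616z) + (0)
Last nonzero remainder: -56z^3 - 168z^2 - 616z. Dividing through by -56 gives the monic gcd z^3 + 3z^2 + 11z.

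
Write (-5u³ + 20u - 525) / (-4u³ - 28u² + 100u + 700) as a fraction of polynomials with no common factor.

Repeated division with remainder:
  -5u³ + 20u - 525 = (5/4)(-4u³ - 28u² + 100u + 700) + (35u² - 105u - 1400)
  -4u³ - 28u² + 100u + 700 = (-(4/35)u - 8/7)(35u² - 105u - 1400) + (-180u - 900)
  35u² - 105u - 1400 = (-(7/36)u + 14/9)(-180u - 900) + (0)
Last nonzero remainder: -180u - 900. Dividing through by -180 gives the monic gcd u + 5.
Cancel u + 5 from numerator and denominator to get the reduced form.

(5u² - 25u + 105)/(4u² + 8u - 140)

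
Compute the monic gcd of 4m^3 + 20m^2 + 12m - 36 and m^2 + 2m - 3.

Euclidean algorithm in ℚ[m]:
  4m^3 + 20m^2 + 12m - 36 = (4m + 12)(m^2 + 2m - 3) + (0)
The last nonzero remainder m^2 + 2m - 3 is already monic.

m^2 + 2m - 3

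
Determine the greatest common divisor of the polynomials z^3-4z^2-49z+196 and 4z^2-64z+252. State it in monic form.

z-7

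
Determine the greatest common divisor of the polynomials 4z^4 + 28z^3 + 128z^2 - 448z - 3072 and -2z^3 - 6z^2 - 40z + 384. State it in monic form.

z^3 + 3z^2 + 20z - 192

By polynomial division,
  4z^4 + 28z^3 + 128z^2 - 448z - 3072 = (-2z - 8)(-2z^3 - 6z^2 - 40z + 384) + (0)
Last nonzero remainder: -2z^3 - 6z^2 - 40z + 384. Dividing through by -2 gives the monic gcd z^3 + 3z^2 + 20z - 192.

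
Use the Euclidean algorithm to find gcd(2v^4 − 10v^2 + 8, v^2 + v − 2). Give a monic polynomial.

v^2 + v − 2

Euclidean algorithm in ℚ[v]:
  2v^4 − 10v^2 + 8 = (2v^2 − 2v − 4)(v^2 + v − 2) + (0)
The last nonzero remainder v^2 + v − 2 is already monic.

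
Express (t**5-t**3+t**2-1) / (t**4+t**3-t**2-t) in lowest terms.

Apply the Euclidean algorithm:
  t**5-t**3+t**2-1 = (t-1)(t**4+t**3-t**2-t) + (t**3+t**2-t-1)
  t**4+t**3-t**2-t = (t)(t**3+t**2-t-1) + (0)
The last nonzero remainder t**3+t**2-t-1 is already monic.
Cancel t**3+t**2-t-1 from numerator and denominator to get the reduced form.

(t**2-t+1)/(t)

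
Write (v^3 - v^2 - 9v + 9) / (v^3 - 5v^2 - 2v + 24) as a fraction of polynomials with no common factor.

(v^2 + 2v - 3)/(v^2 - 2v - 8)

Euclidean algorithm in ℚ[v]:
  v^3 - v^2 - 9v + 9 = (v^3 - 5v^2 - 2v + 24) + (4v^2 - 7v - 15)
  v^3 - 5v^2 - 2v + 24 = ((1/4)v - 13/16)(4v^2 - 7v - 15) + (-(63/16)v + 189/16)
  4v^2 - 7v - 15 = (-(64/63)v - 80/63)(-(63/16)v + 189/16) + (0)
Last nonzero remainder: -(63/16)v + 189/16. Dividing through by -63/16 gives the monic gcd v - 3.
Cancel v - 3 from numerator and denominator to get the reduced form.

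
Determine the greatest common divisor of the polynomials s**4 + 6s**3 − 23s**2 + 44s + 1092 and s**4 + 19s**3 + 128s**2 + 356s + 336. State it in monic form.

s**2 + 13s + 42

Apply the Euclidean algorithm:
  s**4 + 6s**3 − 23s**2 + 44s + 1092 = (s**4 + 19s**3 + 128s**2 + 356s + 336) + (−13s**3 − 151s**2 − 312s + 756)
  s**4 + 19s**3 + 128s**2 + 356s + 336 = (−(1/13)s − 96/169)(−13s**3 − 151s**2 − 312s + 756) + ((3080/169)s**2 + (3080/13)s + 129360/169)
  −13s**3 − 151s**2 − 312s + 756 = (−(2197/3080)s + 1521/1540)((3080/169)s**2 + (3080/13)s + 129360/169) + (0)
Last nonzero remainder: (3080/169)s**2 + (3080/13)s + 129360/169. Dividing through by 3080/169 gives the monic gcd s**2 + 13s + 42.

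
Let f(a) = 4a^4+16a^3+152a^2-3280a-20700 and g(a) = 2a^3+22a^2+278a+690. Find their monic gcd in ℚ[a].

Repeated division with remainder:
  4a^4+16a^3+152a^2-3280a-20700 = (2a-14)(2a^3+22a^2+278a+690) + (-96a^2-768a-11040)
  2a^3+22a^2+278a+690 = (-(1/48)a-1/16)(-96a^2-768a-11040) + (0)
Last nonzero remainder: -96a^2-768a-11040. Dividing through by -96 gives the monic gcd a^2+8a+115.

a^2+8a+115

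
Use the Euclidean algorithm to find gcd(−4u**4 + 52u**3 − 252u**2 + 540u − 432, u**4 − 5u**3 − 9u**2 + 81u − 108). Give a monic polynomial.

u**3 − 9u**2 + 27u − 27

By polynomial division,
  −4u**4 + 52u**3 − 252u**2 + 540u − 432 = (−4)(u**4 − 5u**3 − 9u**2 + 81u − 108) + (32u**3 − 288u**2 + 864u − 864)
  u**4 − 5u**3 − 9u**2 + 81u − 108 = ((1/32)u + 1/8)(32u**3 − 288u**2 + 864u − 864) + (0)
Last nonzero remainder: 32u**3 − 288u**2 + 864u − 864. Dividing through by 32 gives the monic gcd u**3 − 9u**2 + 27u − 27.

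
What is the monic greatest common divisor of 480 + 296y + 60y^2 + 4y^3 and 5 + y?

Repeated division with remainder:
  4y^3 + 60y^2 + 296y + 480 = (4y^2 + 40y + 96)(y + 5) + (0)
The last nonzero remainder y + 5 is already monic.

5 + y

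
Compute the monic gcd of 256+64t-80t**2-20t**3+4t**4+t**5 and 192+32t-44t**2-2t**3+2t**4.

-32-16t+2t**2+t**3

Apply the Euclidean algorithm:
  t**5+4t**4-20t**3-80t**2+64t+256 = ((1/2)t+5/2)(2t**4-2t**3-44t**2+32t+192) + (7t**3+14t**2-112t-224)
  2t**4-2t**3-44t**2+32t+192 = ((2/7)t-6/7)(7t**3+14t**2-112t-224) + (0)
Last nonzero remainder: 7t**3+14t**2-112t-224. Dividing through by 7 gives the monic gcd t**3+2t**2-16t-32.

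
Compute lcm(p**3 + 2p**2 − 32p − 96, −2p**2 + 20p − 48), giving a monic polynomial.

p**4 − 2p**3 − 40p**2 + 32p + 384

Euclidean algorithm in ℚ[p]:
  p**3 + 2p**2 − 32p − 96 = (−(1/2)p − 6)(−2p**2 + 20p − 48) + (64p − 384)
  −2p**2 + 20p − 48 = (−(1/32)p + 1/8)(64p − 384) + (0)
Last nonzero remainder: 64p − 384. Dividing through by 64 gives the monic gcd p − 6.
Then lcm(f, g) = f·g / gcd(f, g); expanding and making the result monic gives the answer.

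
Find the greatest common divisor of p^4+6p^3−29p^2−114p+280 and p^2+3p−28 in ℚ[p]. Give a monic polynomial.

Repeated division with remainder:
  p^4+6p^3−29p^2−114p+280 = (p^2+3p−10)(p^2+3p−28) + (0)
The last nonzero remainder p^2+3p−28 is already monic.

p^2+3p−28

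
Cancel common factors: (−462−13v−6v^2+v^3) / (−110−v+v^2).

(42+5v+v^2)/(10+v)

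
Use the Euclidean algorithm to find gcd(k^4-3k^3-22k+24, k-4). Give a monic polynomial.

By polynomial division,
  k^4-3k^3-22k+24 = (k^3+k^2+4k-6)(k-4) + (0)
The last nonzero remainder k-4 is already monic.

k-4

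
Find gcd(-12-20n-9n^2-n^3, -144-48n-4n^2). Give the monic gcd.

Repeated division with remainder:
  -n^3-9n^2-20n-12 = ((1/4)n-3/4)(-4n^2-48n-144) + (-20n-120)
  -4n^2-48n-144 = ((1/5)n+6/5)(-20n-120) + (0)
Last nonzero remainder: -20n-120. Dividing through by -20 gives the monic gcd n+6.

6+n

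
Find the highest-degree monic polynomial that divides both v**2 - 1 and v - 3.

Apply the Euclidean algorithm:
  v**2 - 1 = (v + 3)(v - 3) + (8)
  v - 3 = ((1/8)v - 3/8)(8) + (0)
The last nonzero remainder is the constant 8, so the polynomials are coprime and gcd = 1.

1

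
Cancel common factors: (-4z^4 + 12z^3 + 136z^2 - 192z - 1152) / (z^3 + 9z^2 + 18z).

By polynomial division,
  -4z^4 + 12z^3 + 136z^2 - 192z - 1152 = (-4z + 48)(z^3 + 9z^2 + 18z) + (-224z^2 - 1056z - 1152)
  z^3 + 9z^2 + 18z = (-(1/224)z - 15/784)(-224z^2 - 1056z - 1152) + (-(360/49)z - 1080/49)
  -224z^2 - 1056z - 1152 = ((1372/45)z + 784/15)(-(360/49)z - 1080/49) + (0)
Last nonzero remainder: -(360/49)z - 1080/49. Dividing through by -360/49 gives the monic gcd z + 3.
Cancel z + 3 from numerator and denominator to get the reduced form.

(-4z^3 + 24z^2 + 64z - 384)/(z^2 + 6z)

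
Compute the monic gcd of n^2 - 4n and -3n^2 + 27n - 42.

1

Apply the Euclidean algorithm:
  n^2 - 4n = (-1/3)(-3n^2 + 27n - 42) + (5n - 14)
  -3n^2 + 27n - 42 = (-(3/5)n + 93/25)(5n - 14) + (252/25)
  5n - 14 = ((125/252)n - 25/18)(252/25) + (0)
The last nonzero remainder is the constant 252/25, so the polynomials are coprime and gcd = 1.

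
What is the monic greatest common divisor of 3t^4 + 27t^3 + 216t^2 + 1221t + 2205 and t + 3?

t + 3

Apply the Euclidean algorithm:
  3t^4 + 27t^3 + 216t^2 + 1221t + 2205 = (3t^3 + 18t^2 + 162t + 735)(t + 3) + (0)
The last nonzero remainder t + 3 is already monic.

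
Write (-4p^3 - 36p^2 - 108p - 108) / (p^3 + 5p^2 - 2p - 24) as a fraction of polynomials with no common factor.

By polynomial division,
  -4p^3 - 36p^2 - 108p - 108 = (-4)(p^3 + 5p^2 - 2p - 24) + (-16p^2 - 116p - 204)
  p^3 + 5p^2 - 2p - 24 = (-(1/16)p + 9/64)(-16p^2 - 116p - 204) + ((25/16)p + 75/16)
  -16p^2 - 116p - 204 = (-(256/25)p - 1088/25)((25/16)p + 75/16) + (0)
Last nonzero remainder: (25/16)p + 75/16. Dividing through by 25/16 gives the monic gcd p + 3.
Cancel p + 3 from numerator and denominator to get the reduced form.

(-4p^2 - 24p - 36)/(p^2 + 2p - 8)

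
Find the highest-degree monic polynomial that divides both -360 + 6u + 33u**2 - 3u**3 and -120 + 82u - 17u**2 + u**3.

By polynomial division,
  -3u**3 + 33u**2 + 6u - 360 = (-3)(u**3 - 17u**2 + 82u - 120) + (-18u**2 + 252u - 720)
  u**3 - 17u**2 + 82u - 120 = (-(1/18)u + 1/6)(-18u**2 + 252u - 720) + (0)
Last nonzero remainder: -18u**2 + 252u - 720. Dividing through by -18 gives the monic gcd u**2 - 14u + 40.

40 - 14u + u**2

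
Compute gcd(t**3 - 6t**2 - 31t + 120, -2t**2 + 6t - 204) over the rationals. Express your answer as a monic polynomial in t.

1

Euclidean algorithm in ℚ[t]:
  t**3 - 6t**2 - 31t + 120 = (-(1/2)t + 3/2)(-2t**2 + 6t - 204) + (-142t + 426)
  -2t**2 + 6t - 204 = ((1/71)t)(-142t + 426) + (-204)
  -142t + 426 = ((71/102)t - 71/34)(-204) + (0)
The last nonzero remainder is the constant -204, so the polynomials are coprime and gcd = 1.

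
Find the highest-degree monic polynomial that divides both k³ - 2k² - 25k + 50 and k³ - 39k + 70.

k² - 7k + 10

Repeated division with remainder:
  k³ - 2k² - 25k + 50 = (k³ - 39k + 70) + (-2k² + 14k - 20)
  k³ - 39k + 70 = (-(1/2)k - 7/2)(-2k² + 14k - 20) + (0)
Last nonzero remainder: -2k² + 14k - 20. Dividing through by -2 gives the monic gcd k² - 7k + 10.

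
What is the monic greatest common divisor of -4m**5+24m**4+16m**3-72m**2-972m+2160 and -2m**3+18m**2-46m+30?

Euclidean algorithm in ℚ[m]:
  -4m**5+24m**4+16m**3-72m**2-972m+2160 = (2m**2+6m)(-2m**3+18m**2-46m+30) + (144m**2-1152m+2160)
  -2m**3+18m**2-46m+30 = (-(1/72)m+1/72)(144m**2-1152m+2160) + (0)
Last nonzero remainder: 144m**2-1152m+2160. Dividing through by 144 gives the monic gcd m**2-8m+15.

m**2-8m+15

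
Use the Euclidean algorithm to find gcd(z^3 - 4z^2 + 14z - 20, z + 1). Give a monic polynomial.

1

Euclidean algorithm in ℚ[z]:
  z^3 - 4z^2 + 14z - 20 = (z^2 - 5z + 19)(z + 1) + (-39)
  z + 1 = (-(1/39)z - 1/39)(-39) + (0)
The last nonzero remainder is the constant -39, so the polynomials are coprime and gcd = 1.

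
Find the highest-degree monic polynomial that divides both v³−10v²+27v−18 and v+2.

1

Euclidean algorithm in ℚ[v]:
  v³−10v²+27v−18 = (v²−12v+51)(v+2) + (−120)
  v+2 = (−(1/120)v−1/60)(−120) + (0)
The last nonzero remainder is the constant −120, so the polynomials are coprime and gcd = 1.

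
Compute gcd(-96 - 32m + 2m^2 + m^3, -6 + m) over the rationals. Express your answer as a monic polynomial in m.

-6 + m

By polynomial division,
  m^3 + 2m^2 - 32m - 96 = (m^2 + 8m + 16)(m - 6) + (0)
The last nonzero remainder m - 6 is already monic.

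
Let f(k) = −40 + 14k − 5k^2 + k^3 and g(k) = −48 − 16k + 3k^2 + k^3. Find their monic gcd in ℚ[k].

Euclidean algorithm in ℚ[k]:
  k^3 − 5k^2 + 14k − 40 = (k^3 + 3k^2 − 16k − 48) + (−8k^2 + 30k + 8)
  k^3 + 3k^2 − 16k − 48 = (−(1/8)k − 27/32)(−8k^2 + 30k + 8) + ((165/16)k − 165/4)
  −8k^2 + 30k + 8 = (−(128/165)k − 32/165)((165/16)k − 165/4) + (0)
Last nonzero remainder: (165/16)k − 165/4. Dividing through by 165/16 gives the monic gcd k − 4.

−4 + k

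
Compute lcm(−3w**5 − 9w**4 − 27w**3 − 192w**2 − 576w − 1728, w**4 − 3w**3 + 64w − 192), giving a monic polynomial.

w**6 + 37w**3 − 1728

By polynomial division,
  −3w**5 − 9w**4 − 27w**3 − 192w**2 − 576w − 1728 = (−3w − 18)(w**4 − 3w**3 + 64w − 192) + (−81w**3 − 5184)
  w**4 − 3w**3 + 64w − 192 = (−(1/81)w + 1/27)(−81w**3 − 5184) + (0)
Last nonzero remainder: −81w**3 − 5184. Dividing through by −81 gives the monic gcd w**3 + 64.
Then lcm(f, g) = f·g / gcd(f, g); expanding and making the result monic gives the answer.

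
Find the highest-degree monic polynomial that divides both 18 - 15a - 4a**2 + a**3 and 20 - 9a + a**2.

By polynomial division,
  a**3 - 4a**2 - 15a + 18 = (a + 5)(a**2 - 9a + 20) + (10a - 82)
  a**2 - 9a + 20 = ((1/10)a - 2/25)(10a - 82) + (336/25)
  10a - 82 = ((125/168)a - 1025/168)(336/25) + (0)
The last nonzero remainder is the constant 336/25, so the polynomials are coprime and gcd = 1.

1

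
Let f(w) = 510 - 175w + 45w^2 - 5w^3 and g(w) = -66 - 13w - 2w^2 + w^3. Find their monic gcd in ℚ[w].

Apply the Euclidean algorithm:
  -5w^3 + 45w^2 - 175w + 510 = (-5)(w^3 - 2w^2 - 13w - 66) + (35w^2 - 240w + 180)
  w^3 - 2w^2 - 13w - 66 = ((1/35)w + 34/245)(35w^2 - 240w + 180) + ((743/49)w - 4458/49)
  35w^2 - 240w + 180 = ((1715/743)w - 1470/743)((743/49)w - 4458/49) + (0)
Last nonzero remainder: (743/49)w - 4458/49. Dividing through by 743/49 gives the monic gcd w - 6.

-6 + w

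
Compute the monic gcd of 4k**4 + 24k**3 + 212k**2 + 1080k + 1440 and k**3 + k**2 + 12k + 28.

Euclidean algorithm in ℚ[k]:
  4k**4 + 24k**3 + 212k**2 + 1080k + 1440 = (4k + 20)(k**3 + k**2 + 12k + 28) + (144k**2 + 728k + 880)
  k**3 + k**2 + 12k + 28 = ((1/144)k - 73/2592)(144k**2 + 728k + 880) + ((8551/324)k + 8551/162)
  144k**2 + 728k + 880 = ((46656/8551)k + 142560/8551)((8551/324)k + 8551/162) + (0)
Last nonzero remainder: (8551/324)k + 8551/162. Dividing through by 8551/324 gives the monic gcd k + 2.

k + 2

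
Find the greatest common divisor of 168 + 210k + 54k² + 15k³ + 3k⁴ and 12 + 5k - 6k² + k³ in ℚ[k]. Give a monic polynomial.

Euclidean algorithm in ℚ[k]:
  3k⁴ + 15k³ + 54k² + 210k + 168 = (3k + 33)(k³ - 6k² + 5k + 12) + (237k² + 9k - 228)
  k³ - 6k² + 5k + 12 = ((1/237)k - 159/6241)(237k² + 9k - 228) + ((38640/6241)k + 38640/6241)
  237k² + 9k - 228 = ((493039/12880)k - 118579/3220)((38640/6241)k + 38640/6241) + (0)
Last nonzero remainder: (38640/6241)k + 38640/6241. Dividing through by 38640/6241 gives the monic gcd k + 1.

1 + k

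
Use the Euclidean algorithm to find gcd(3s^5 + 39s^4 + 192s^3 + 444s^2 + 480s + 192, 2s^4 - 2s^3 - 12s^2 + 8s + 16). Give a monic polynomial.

s^2 + 3s + 2

Repeated division with remainder:
  3s^5 + 39s^4 + 192s^3 + 444s^2 + 480s + 192 = ((3/2)s + 21)(2s^4 - 2s^3 - 12s^2 + 8s + 16) + (252s^3 + 684s^2 + 288s - 144)
  2s^4 - 2s^3 - 12s^2 + 8s + 16 = ((1/126)s - 13/441)(252s^3 + 684s^2 + 288s - 144) + ((288/49)s^2 + (864/49)s + 576/49)
  252s^3 + 684s^2 + 288s - 144 = ((343/8)s - 49/4)((288/49)s^2 + (864/49)s + 576/49) + (0)
Last nonzero remainder: (288/49)s^2 + (864/49)s + 576/49. Dividing through by 288/49 gives the monic gcd s^2 + 3s + 2.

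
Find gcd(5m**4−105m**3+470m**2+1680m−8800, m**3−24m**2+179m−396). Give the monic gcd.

m**2−15m+44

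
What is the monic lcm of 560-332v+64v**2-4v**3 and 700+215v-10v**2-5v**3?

Repeated division with remainder:
  -4v**3+64v**2-332v+560 = (4/5)(-5v**3-10v**2+215v+700) + (72v**2-504v)
  -5v**3-10v**2+215v+700 = (-(5/72)v-5/8)(72v**2-504v) + (-100v+700)
  72v**2-504v = (-(18/25)v)(-100v+700) + (0)
Last nonzero remainder: -100v+700. Dividing through by -100 gives the monic gcd v-7.
Then lcm(f, g) = f·g / gcd(f, g); expanding and making the result monic gives the answer.

-2800+400v+287v**2-41v**3-7v**4+v**5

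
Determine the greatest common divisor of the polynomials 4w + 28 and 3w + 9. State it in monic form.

1

Euclidean algorithm in ℚ[w]:
  4w + 28 = (4/3)(3w + 9) + (16)
  3w + 9 = ((3/16)w + 9/16)(16) + (0)
The last nonzero remainder is the constant 16, so the polynomials are coprime and gcd = 1.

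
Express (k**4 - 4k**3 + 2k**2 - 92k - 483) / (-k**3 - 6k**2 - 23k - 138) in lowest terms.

(-k**2 + 4k + 21)/(k + 6)

By polynomial division,
  k**4 - 4k**3 + 2k**2 - 92k - 483 = (-k + 10)(-k**3 - 6k**2 - 23k - 138) + (39k**2 + 897)
  -k**3 - 6k**2 - 23k - 138 = (-(1/39)k - 2/13)(39k**2 + 897) + (0)
Last nonzero remainder: 39k**2 + 897. Dividing through by 39 gives the monic gcd k**2 + 23.
Cancel k**2 + 23 from numerator and denominator to get the reduced form.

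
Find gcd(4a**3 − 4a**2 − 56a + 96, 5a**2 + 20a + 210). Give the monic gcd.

1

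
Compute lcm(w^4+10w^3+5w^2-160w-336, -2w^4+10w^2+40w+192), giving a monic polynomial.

Apply the Euclidean algorithm:
  w^4+10w^3+5w^2-160w-336 = (-1/2)(-2w^4+10w^2+40w+192) + (10w^3+10w^2-140w-240)
  -2w^4+10w^2+40w+192 = (-(1/5)w+1/5)(10w^3+10w^2-140w-240) + (-20w^2+20w+240)
  10w^3+10w^2-140w-240 = (-(1/2)w-1)(-20w^2+20w+240) + (0)
Last nonzero remainder: -20w^2+20w+240. Dividing through by -20 gives the monic gcd w^2-w-12.
Then lcm(f, g) = f·g / gcd(f, g); expanding and making the result monic gives the answer.

w^6+11w^5+23w^4-75w^3-456w^2-1616w-2688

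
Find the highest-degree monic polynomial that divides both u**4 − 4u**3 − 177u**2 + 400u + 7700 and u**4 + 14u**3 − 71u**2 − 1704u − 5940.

u**2 − u − 110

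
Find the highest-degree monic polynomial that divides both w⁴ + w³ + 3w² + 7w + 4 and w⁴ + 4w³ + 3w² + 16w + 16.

Repeated division with remainder:
  w⁴ + w³ + 3w² + 7w + 4 = (w⁴ + 4w³ + 3w² + 16w + 16) + (-3w³ - 9w - 12)
  w⁴ + 4w³ + 3w² + 16w + 16 = (-(1/3)w - 4/3)(-3w³ - 9w - 12) + (0)
Last nonzero remainder: -3w³ - 9w - 12. Dividing through by -3 gives the monic gcd w³ + 3w + 4.

w³ + 3w + 4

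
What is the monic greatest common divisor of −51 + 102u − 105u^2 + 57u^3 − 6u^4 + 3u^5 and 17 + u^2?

17 + u^2

Euclidean algorithm in ℚ[u]:
  3u^5 − 6u^4 + 57u^3 − 105u^2 + 102u − 51 = (3u^3 − 6u^2 + 6u − 3)(u^2 + 17) + (0)
The last nonzero remainder u^2 + 17 is already monic.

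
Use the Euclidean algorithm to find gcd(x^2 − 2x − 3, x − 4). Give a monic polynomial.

Euclidean algorithm in ℚ[x]:
  x^2 − 2x − 3 = (x + 2)(x − 4) + (5)
  x − 4 = ((1/5)x − 4/5)(5) + (0)
The last nonzero remainder is the constant 5, so the polynomials are coprime and gcd = 1.

1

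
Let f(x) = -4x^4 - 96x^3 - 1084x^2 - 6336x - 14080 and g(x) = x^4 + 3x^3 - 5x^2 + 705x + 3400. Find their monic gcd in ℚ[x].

Euclidean algorithm in ℚ[x]:
  -4x^4 - 96x^3 - 1084x^2 - 6336x - 14080 = (-4)(x^4 + 3x^3 - 5x^2 + 705x + 3400) + (-84x^3 - 1104x^2 - 3516x - 480)
  x^4 + 3x^3 - 5x^2 + 705x + 3400 = (-(1/84)x + 71/588)(-84x^3 - 1104x^2 - 3516x - 480) + ((4236/49)x^2 + (55068/49)x + 169440/49)
  -84x^3 - 1104x^2 - 3516x - 480 = (-(343/353)x - 49/353)((4236/49)x^2 + (55068/49)x + 169440/49) + (0)
Last nonzero remainder: (4236/49)x^2 + (55068/49)x + 169440/49. Dividing through by 4236/49 gives the monic gcd x^2 + 13x + 40.

x^2 + 13x + 40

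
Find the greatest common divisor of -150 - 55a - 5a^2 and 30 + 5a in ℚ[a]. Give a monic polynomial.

6 + a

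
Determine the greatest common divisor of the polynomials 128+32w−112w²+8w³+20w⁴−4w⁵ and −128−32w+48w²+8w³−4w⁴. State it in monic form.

Repeated division with remainder:
  −4w⁵+20w⁴+8w³−112w²+32w+128 = (w−3)(−4w⁴+8w³+48w²−32w−128) + (−16w³+64w²+64w−256)
  −4w⁴+8w³+48w²−32w−128 = ((1/4)w+1/2)(−16w³+64w²+64w−256) + (0)
Last nonzero remainder: −16w³+64w²+64w−256. Dividing through by −16 gives the monic gcd w³−4w²−4w+16.

16−4w−4w²+w³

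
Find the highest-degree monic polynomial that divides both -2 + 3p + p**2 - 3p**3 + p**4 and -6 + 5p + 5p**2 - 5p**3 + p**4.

2 - p - 2p**2 + p**3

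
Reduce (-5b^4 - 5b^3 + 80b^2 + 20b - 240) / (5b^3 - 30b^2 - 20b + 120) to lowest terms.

Apply the Euclidean algorithm:
  -5b^4 - 5b^3 + 80b^2 + 20b - 240 = (-b - 7)(5b^3 - 30b^2 - 20b + 120) + (-150b^2 + 600)
  5b^3 - 30b^2 - 20b + 120 = (-(1/30)b + 1/5)(-150b^2 + 600) + (0)
Last nonzero remainder: -150b^2 + 600. Dividing through by -150 gives the monic gcd b^2 - 4.
Cancel b^2 - 4 from numerator and denominator to get the reduced form.

(-b^2 - b + 12)/(b - 6)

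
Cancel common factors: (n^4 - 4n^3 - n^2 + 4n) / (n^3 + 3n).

(n^3 - 4n^2 - n + 4)/(n^2 + 3)

By polynomial division,
  n^4 - 4n^3 - n^2 + 4n = (n - 4)(n^3 + 3n) + (-4n^2 + 16n)
  n^3 + 3n = (-(1/4)n - 1)(-4n^2 + 16n) + (19n)
  -4n^2 + 16n = (-(4/19)n + 16/19)(19n) + (0)
Last nonzero remainder: 19n. Dividing through by 19 gives the monic gcd n.
Cancel n from numerator and denominator to get the reduced form.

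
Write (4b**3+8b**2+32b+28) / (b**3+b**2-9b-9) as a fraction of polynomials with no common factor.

(4b**2+4b+28)/(b**2-9)

Euclidean algorithm in ℚ[b]:
  4b**3+8b**2+32b+28 = (4)(b**3+b**2-9b-9) + (4b**2+68b+64)
  b**3+b**2-9b-9 = ((1/4)b-4)(4b**2+68b+64) + (247b+247)
  4b**2+68b+64 = ((4/247)b+64/247)(247b+247) + (0)
Last nonzero remainder: 247b+247. Dividing through by 247 gives the monic gcd b+1.
Cancel b+1 from numerator and denominator to get the reduced form.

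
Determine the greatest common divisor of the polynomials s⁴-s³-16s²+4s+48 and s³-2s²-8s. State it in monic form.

s²-2s-8

Euclidean algorithm in ℚ[s]:
  s⁴-s³-16s²+4s+48 = (s+1)(s³-2s²-8s) + (-6s²+12s+48)
  s³-2s²-8s = (-(1/6)s)(-6s²+12s+48) + (0)
Last nonzero remainder: -6s²+12s+48. Dividing through by -6 gives the monic gcd s²-2s-8.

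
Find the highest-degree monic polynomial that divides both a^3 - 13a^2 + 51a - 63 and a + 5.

Apply the Euclidean algorithm:
  a^3 - 13a^2 + 51a - 63 = (a^2 - 18a + 141)(a + 5) + (-768)
  a + 5 = (-(1/768)a - 5/768)(-768) + (0)
The last nonzero remainder is the constant -768, so the polynomials are coprime and gcd = 1.

1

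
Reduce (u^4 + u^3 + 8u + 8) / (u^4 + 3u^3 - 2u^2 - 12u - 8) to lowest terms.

Euclidean algorithm in ℚ[u]:
  u^4 + u^3 + 8u + 8 = (u^4 + 3u^3 - 2u^2 - 12u - 8) + (-2u^3 + 2u^2 + 20u + 16)
  u^4 + 3u^3 - 2u^2 - 12u - 8 = (-(1/2)u - 2)(-2u^3 + 2u^2 + 20u + 16) + (12u^2 + 36u + 24)
  -2u^3 + 2u^2 + 20u + 16 = (-(1/6)u + 2/3)(12u^2 + 36u + 24) + (0)
Last nonzero remainder: 12u^2 + 36u + 24. Dividing through by 12 gives the monic gcd u^2 + 3u + 2.
Cancel u^2 + 3u + 2 from numerator and denominator to get the reduced form.

(u^2 - 2u + 4)/(u^2 - 4)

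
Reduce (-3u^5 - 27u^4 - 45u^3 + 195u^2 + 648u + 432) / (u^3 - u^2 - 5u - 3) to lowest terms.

Euclidean algorithm in ℚ[u]:
  -3u^5 - 27u^4 - 45u^3 + 195u^2 + 648u + 432 = (-3u^2 - 30u - 90)(u^3 - u^2 - 5u - 3) + (-54u^2 + 108u + 162)
  u^3 - u^2 - 5u - 3 = (-(1/54)u - 1/54)(-54u^2 + 108u + 162) + (0)
Last nonzero remainder: -54u^2 + 108u + 162. Dividing through by -54 gives the monic gcd u^2 - 2u - 3.
Cancel u^2 - 2u - 3 from numerator and denominator to get the reduced form.

(-3u^3 - 33u^2 - 120u - 144)/(u + 1)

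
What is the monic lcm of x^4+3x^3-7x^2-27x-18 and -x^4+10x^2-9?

x^5+2x^4-10x^3-20x^2+9x+18

Euclidean algorithm in ℚ[x]:
  x^4+3x^3-7x^2-27x-18 = (-1)(-x^4+10x^2-9) + (3x^3+3x^2-27x-27)
  -x^4+10x^2-9 = (-(1/3)x+1/3)(3x^3+3x^2-27x-27) + (0)
Last nonzero remainder: 3x^3+3x^2-27x-27. Dividing through by 3 gives the monic gcd x^3+x^2-9x-9.
Then lcm(f, g) = f·g / gcd(f, g); expanding and making the result monic gives the answer.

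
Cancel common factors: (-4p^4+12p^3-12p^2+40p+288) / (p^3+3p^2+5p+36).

(-4p^2+8p+32)/(p+4)

Apply the Euclidean algorithm:
  -4p^4+12p^3-12p^2+40p+288 = (-4p+24)(p^3+3p^2+5p+36) + (-64p^2+64p-576)
  p^3+3p^2+5p+36 = (-(1/64)p-1/16)(-64p^2+64p-576) + (0)
Last nonzero remainder: -64p^2+64p-576. Dividing through by -64 gives the monic gcd p^2-p+9.
Cancel p^2-p+9 from numerator and denominator to get the reduced form.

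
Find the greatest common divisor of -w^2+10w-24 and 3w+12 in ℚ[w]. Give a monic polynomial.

Euclidean algorithm in ℚ[w]:
  -w^2+10w-24 = (-(1/3)w+14/3)(3w+12) + (-80)
  3w+12 = (-(3/80)w-3/20)(-80) + (0)
The last nonzero remainder is the constant -80, so the polynomials are coprime and gcd = 1.

1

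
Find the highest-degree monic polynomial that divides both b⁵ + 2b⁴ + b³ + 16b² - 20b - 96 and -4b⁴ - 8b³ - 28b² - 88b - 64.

b³ + b² + 6b + 16

Repeated division with remainder:
  b⁵ + 2b⁴ + b³ + 16b² - 20b - 96 = (-(1/4)b)(-4b⁴ - 8b³ - 28b² - 88b - 64) + (-6b³ - 6b² - 36b - 96)
  -4b⁴ - 8b³ - 28b² - 88b - 64 = ((2/3)b + 2/3)(-6b³ - 6b² - 36b - 96) + (0)
Last nonzero remainder: -6b³ - 6b² - 36b - 96. Dividing through by -6 gives the monic gcd b³ + b² + 6b + 16.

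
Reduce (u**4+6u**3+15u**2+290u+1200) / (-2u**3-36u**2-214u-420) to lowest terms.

(-u**2+5u-40)/(2u+14)

Euclidean algorithm in ℚ[u]:
  u**4+6u**3+15u**2+290u+1200 = (-(1/2)u+6)(-2u**3-36u**2-214u-420) + (124u**2+1364u+3720)
  -2u**3-36u**2-214u-420 = (-(1/62)u-7/62)(124u**2+1364u+3720) + (0)
Last nonzero remainder: 124u**2+1364u+3720. Dividing through by 124 gives the monic gcd u**2+11u+30.
Cancel u**2+11u+30 from numerator and denominator to get the reduced form.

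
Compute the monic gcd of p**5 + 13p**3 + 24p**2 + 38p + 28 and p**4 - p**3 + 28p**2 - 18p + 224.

Euclidean algorithm in ℚ[p]:
  p**5 + 13p**3 + 24p**2 + 38p + 28 = (p + 1)(p**4 - p**3 + 28p**2 - 18p + 224) + (-14p**3 + 14p**2 - 168p - 196)
  p**4 - p**3 + 28p**2 - 18p + 224 = (-(1/14)p)(-14p**3 + 14p**2 - 168p - 196) + (16p**2 - 32p + 224)
  -14p**3 + 14p**2 - 168p - 196 = (-(7/8)p - 7/8)(16p**2 - 32p + 224) + (0)
Last nonzero remainder: 16p**2 - 32p + 224. Dividing through by 16 gives the monic gcd p**2 - 2p + 14.

p**2 - 2p + 14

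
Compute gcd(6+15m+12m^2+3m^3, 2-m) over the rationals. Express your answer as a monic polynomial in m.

By polynomial division,
  3m^3+12m^2+15m+6 = (-3m^2-18m-51)(-m+2) + (108)
  -m+2 = (-(1/108)m+1/54)(108) + (0)
The last nonzero remainder is the constant 108, so the polynomials are coprime and gcd = 1.

1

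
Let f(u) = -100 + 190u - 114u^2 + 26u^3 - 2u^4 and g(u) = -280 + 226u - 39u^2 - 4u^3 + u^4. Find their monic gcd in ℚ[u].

10 - 7u + u^2

Euclidean algorithm in ℚ[u]:
  -2u^4 + 26u^3 - 114u^2 + 190u - 100 = (-2)(u^4 - 4u^3 - 39u^2 + 226u - 280) + (18u^3 - 192u^2 + 642u - 660)
  u^4 - 4u^3 - 39u^2 + 226u - 280 = ((1/18)u + 10/27)(18u^3 - 192u^2 + 642u - 660) + (-(32/9)u^2 + (224/9)u - 320/9)
  18u^3 - 192u^2 + 642u - 660 = (-(81/16)u + 297/16)(-(32/9)u^2 + (224/9)u - 320/9) + (0)
Last nonzero remainder: -(32/9)u^2 + (224/9)u - 320/9. Dividing through by -32/9 gives the monic gcd u^2 - 7u + 10.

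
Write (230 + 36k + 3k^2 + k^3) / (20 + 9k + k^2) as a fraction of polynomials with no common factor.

(46 - 2k + k^2)/(4 + k)

Euclidean algorithm in ℚ[k]:
  k^3 + 3k^2 + 36k + 230 = (k - 6)(k^2 + 9k + 20) + (70k + 350)
  k^2 + 9k + 20 = ((1/70)k + 2/35)(70k + 350) + (0)
Last nonzero remainder: 70k + 350. Dividing through by 70 gives the monic gcd k + 5.
Cancel k + 5 from numerator and denominator to get the reduced form.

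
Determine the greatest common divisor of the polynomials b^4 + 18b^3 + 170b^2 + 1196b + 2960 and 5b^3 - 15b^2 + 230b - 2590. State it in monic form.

b^2 + 4b + 74

Repeated division with remainder:
  b^4 + 18b^3 + 170b^2 + 1196b + 2960 = ((1/5)b + 21/5)(5b^3 - 15b^2 + 230b - 2590) + (187b^2 + 748b + 13838)
  5b^3 - 15b^2 + 230b - 2590 = ((5/187)b - 35/187)(187b^2 + 748b + 13838) + (0)
Last nonzero remainder: 187b^2 + 748b + 13838. Dividing through by 187 gives the monic gcd b^2 + 4b + 74.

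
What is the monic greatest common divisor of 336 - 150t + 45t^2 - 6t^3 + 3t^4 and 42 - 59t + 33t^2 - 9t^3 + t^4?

7 - 4t + t^2

Euclidean algorithm in ℚ[t]:
  3t^4 - 6t^3 + 45t^2 - 150t + 336 = (3)(t^4 - 9t^3 + 33t^2 - 59t + 42) + (21t^3 - 54t^2 + 27t + 210)
  t^4 - 9t^3 + 33t^2 - 59t + 42 = ((1/21)t - 15/49)(21t^3 - 54t^2 + 27t + 210) + ((744/49)t^2 - (2976/49)t + 744/7)
  21t^3 - 54t^2 + 27t + 210 = ((343/248)t + 245/124)((744/49)t^2 - (2976/49)t + 744/7) + (0)
Last nonzero remainder: (744/49)t^2 - (2976/49)t + 744/7. Dividing through by 744/49 gives the monic gcd t^2 - 4t + 7.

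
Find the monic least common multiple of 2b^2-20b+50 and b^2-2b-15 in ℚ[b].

By polynomial division,
  2b^2-20b+50 = (2)(b^2-2b-15) + (-16b+80)
  b^2-2b-15 = (-(1/16)b-3/16)(-16b+80) + (0)
Last nonzero remainder: -16b+80. Dividing through by -16 gives the monic gcd b-5.
Then lcm(f, g) = f·g / gcd(f, g); expanding and making the result monic gives the answer.

b^3-7b^2-5b+75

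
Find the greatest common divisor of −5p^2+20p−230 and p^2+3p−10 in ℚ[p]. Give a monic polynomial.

By polynomial division,
  −5p^2+20p−230 = (−5)(p^2+3p−10) + (35p−280)
  p^2+3p−10 = ((1/35)p+11/35)(35p−280) + (78)
  35p−280 = ((35/78)p−140/39)(78) + (0)
The last nonzero remainder is the constant 78, so the polynomials are coprime and gcd = 1.

1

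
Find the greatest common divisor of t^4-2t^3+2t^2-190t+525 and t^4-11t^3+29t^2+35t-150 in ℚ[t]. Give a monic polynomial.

t^2-8t+15

By polynomial division,
  t^4-2t^3+2t^2-190t+525 = (t^4-11t^3+29t^2+35t-150) + (9t^3-27t^2-225t+675)
  t^4-11t^3+29t^2+35t-150 = ((1/9)t-8/9)(9t^3-27t^2-225t+675) + (30t^2-240t+450)
  9t^3-27t^2-225t+675 = ((3/10)t+3/2)(30t^2-240t+450) + (0)
Last nonzero remainder: 30t^2-240t+450. Dividing through by 30 gives the monic gcd t^2-8t+15.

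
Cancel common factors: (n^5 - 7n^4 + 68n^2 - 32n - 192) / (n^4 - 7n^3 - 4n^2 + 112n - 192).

Repeated division with remainder:
  n^5 - 7n^4 + 68n^2 - 32n - 192 = (n)(n^4 - 7n^3 - 4n^2 + 112n - 192) + (4n^3 - 44n^2 + 160n - 192)
  n^4 - 7n^3 - 4n^2 + 112n - 192 = ((1/4)n + 1)(4n^3 - 44n^2 + 160n - 192) + (0)
Last nonzero remainder: 4n^3 - 44n^2 + 160n - 192. Dividing through by 4 gives the monic gcd n^3 - 11n^2 + 40n - 48.
Cancel n^3 - 11n^2 + 40n - 48 from numerator and denominator to get the reduced form.

(n^2 + 4n + 4)/(n + 4)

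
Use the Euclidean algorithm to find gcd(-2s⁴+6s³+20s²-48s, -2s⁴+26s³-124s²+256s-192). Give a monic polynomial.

By polynomial division,
  -2s⁴+6s³+20s²-48s = (-2s⁴+26s³-124s²+256s-192) + (-20s³+144s²-304s+192)
  -2s⁴+26s³-124s²+256s-192 = ((1/10)s-29/50)(-20s³+144s²-304s+192) + (-(252/25)s²+(1512/25)s-2016/25)
  -20s³+144s²-304s+192 = ((125/63)s-50/21)(-(252/25)s²+(1512/25)s-2016/25) + (0)
Last nonzero remainder: -(252/25)s²+(1512/25)s-2016/25. Dividing through by -252/25 gives the monic gcd s²-6s+8.

s²-6s+8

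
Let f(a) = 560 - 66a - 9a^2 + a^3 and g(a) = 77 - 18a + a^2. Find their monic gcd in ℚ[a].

By polynomial division,
  a^3 - 9a^2 - 66a + 560 = (a + 9)(a^2 - 18a + 77) + (19a - 133)
  a^2 - 18a + 77 = ((1/19)a - 11/19)(19a - 133) + (0)
Last nonzero remainder: 19a - 133. Dividing through by 19 gives the monic gcd a - 7.

-7 + a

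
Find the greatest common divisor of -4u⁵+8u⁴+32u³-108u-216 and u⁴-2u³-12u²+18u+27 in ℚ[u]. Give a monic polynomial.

Euclidean algorithm in ℚ[u]:
  -4u⁵+8u⁴+32u³-108u-216 = (-4u)(u⁴-2u³-12u²+18u+27) + (-16u³+72u²-216)
  u⁴-2u³-12u²+18u+27 = (-(1/16)u-5/32)(-16u³+72u²-216) + (-(3/4)u²+(9/2)u-27/4)
  -16u³+72u²-216 = ((64/3)u+32)(-(3/4)u²+(9/2)u-27/4) + (0)
Last nonzero remainder: -(3/4)u²+(9/2)u-27/4. Dividing through by -3/4 gives the monic gcd u²-6u+9.

u²-6u+9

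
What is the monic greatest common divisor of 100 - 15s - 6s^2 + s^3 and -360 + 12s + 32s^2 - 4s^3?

-5 + s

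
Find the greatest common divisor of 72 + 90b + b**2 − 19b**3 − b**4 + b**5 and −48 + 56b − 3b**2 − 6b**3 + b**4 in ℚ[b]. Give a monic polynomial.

−12 − b + b**2

By polynomial division,
  b**5 − b**4 − 19b**3 + b**2 + 90b + 72 = (b + 5)(b**4 − 6b**3 − 3b**2 + 56b − 48) + (14b**3 − 40b**2 − 142b + 312)
  b**4 − 6b**3 − 3b**2 + 56b − 48 = ((1/14)b − 11/49)(14b**3 − 40b**2 − 142b + 312) + (−(90/49)b**2 + (90/49)b + 1080/49)
  14b**3 − 40b**2 − 142b + 312 = (−(343/45)b + 637/45)(−(90/49)b**2 + (90/49)b + 1080/49) + (0)
Last nonzero remainder: −(90/49)b**2 + (90/49)b + 1080/49. Dividing through by −90/49 gives the monic gcd b**2 − b − 12.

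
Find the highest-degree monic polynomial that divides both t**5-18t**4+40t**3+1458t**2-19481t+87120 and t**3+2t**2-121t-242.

By polynomial division,
  t**5-18t**4+40t**3+1458t**2-19481t+87120 = (t**2-20t+201)(t**3+2t**2-121t-242) + (-1122t**2+135762)
  t**3+2t**2-121t-242 = (-(1/1122)t-1/561)(-1122t**2+135762) + (0)
Last nonzero remainder: -1122t**2+135762. Dividing through by -1122 gives the monic gcd t**2-121.

t**2-121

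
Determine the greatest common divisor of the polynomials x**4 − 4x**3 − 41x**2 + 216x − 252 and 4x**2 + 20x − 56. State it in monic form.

Repeated division with remainder:
  x**4 − 4x**3 − 41x**2 + 216x − 252 = ((1/4)x**2 − (9/4)x + 9/2)(4x**2 + 20x − 56) + (0)
Last nonzero remainder: 4x**2 + 20x − 56. Dividing through by 4 gives the monic gcd x**2 + 5x − 14.

x**2 + 5x − 14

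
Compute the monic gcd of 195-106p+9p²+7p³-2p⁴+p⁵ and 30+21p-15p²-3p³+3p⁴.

5-4p+p²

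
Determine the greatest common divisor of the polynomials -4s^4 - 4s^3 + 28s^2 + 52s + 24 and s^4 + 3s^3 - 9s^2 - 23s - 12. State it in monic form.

By polynomial division,
  -4s^4 - 4s^3 + 28s^2 + 52s + 24 = (-4)(s^4 + 3s^3 - 9s^2 - 23s - 12) + (8s^3 - 8s^2 - 40s - 24)
  s^4 + 3s^3 - 9s^2 - 23s - 12 = ((1/8)s + 1/2)(8s^3 - 8s^2 - 40s - 24) + (0)
Last nonzero remainder: 8s^3 - 8s^2 - 40s - 24. Dividing through by 8 gives the monic gcd s^3 - s^2 - 5s - 3.

s^3 - s^2 - 5s - 3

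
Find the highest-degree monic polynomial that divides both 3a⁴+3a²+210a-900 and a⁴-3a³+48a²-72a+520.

Apply the Euclidean algorithm:
  3a⁴+3a²+210a-900 = (3)(a⁴-3a³+48a²-72a+520) + (9a³-141a²+426a-2460)
  a⁴-3a³+48a²-72a+520 = ((1/9)a+38/27)(9a³-141a²+426a-2460) + ((1792/9)a²-(3584/9)a+35840/9)
  9a³-141a²+426a-2460 = ((81/1792)a-1107/1792)((1792/9)a²-(3584/9)a+35840/9) + (0)
Last nonzero remainder: (1792/9)a²-(3584/9)a+35840/9. Dividing through by 1792/9 gives the monic gcd a²-2a+20.

a²-2a+20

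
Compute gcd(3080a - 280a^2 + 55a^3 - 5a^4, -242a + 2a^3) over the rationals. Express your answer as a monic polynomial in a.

-11a + a^2

By polynomial division,
  -5a^4 + 55a^3 - 280a^2 + 3080a = (-(5/2)a + 55/2)(2a^3 - 242a) + (-885a^2 + 9735a)
  2a^3 - 242a = (-(2/885)a - 22/885)(-885a^2 + 9735a) + (0)
Last nonzero remainder: -885a^2 + 9735a. Dividing through by -885 gives the monic gcd a^2 - 11a.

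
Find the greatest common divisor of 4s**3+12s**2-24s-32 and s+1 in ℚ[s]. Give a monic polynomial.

Repeated division with remainder:
  4s**3+12s**2-24s-32 = (4s**2+8s-32)(s+1) + (0)
The last nonzero remainder s+1 is already monic.

s+1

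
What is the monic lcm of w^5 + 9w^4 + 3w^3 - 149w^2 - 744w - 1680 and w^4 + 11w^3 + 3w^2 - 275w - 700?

w^6 + 14w^5 + 48w^4 - 134w^3 - 1489w^2 - 5400w - 8400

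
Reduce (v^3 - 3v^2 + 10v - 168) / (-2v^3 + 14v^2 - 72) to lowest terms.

By polynomial division,
  v^3 - 3v^2 + 10v - 168 = (-1/2)(-2v^3 + 14v^2 - 72) + (4v^2 + 10v - 204)
  -2v^3 + 14v^2 - 72 = (-(1/2)v + 19/4)(4v^2 + 10v - 204) + (-(299/2)v + 897)
  4v^2 + 10v - 204 = (-(8/299)v - 68/299)(-(299/2)v + 897) + (0)
Last nonzero remainder: -(299/2)v + 897. Dividing through by -299/2 gives the monic gcd v - 6.
Cancel v - 6 from numerator and denominator to get the reduced form.

(-v^2 - 3v - 28)/(2v^2 - 2v - 12)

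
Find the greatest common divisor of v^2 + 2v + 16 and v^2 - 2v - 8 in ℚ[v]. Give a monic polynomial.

Repeated division with remainder:
  v^2 + 2v + 16 = (v^2 - 2v - 8) + (4v + 24)
  v^2 - 2v - 8 = ((1/4)v - 2)(4v + 24) + (40)
  4v + 24 = ((1/10)v + 3/5)(40) + (0)
The last nonzero remainder is the constant 40, so the polynomials are coprime and gcd = 1.

1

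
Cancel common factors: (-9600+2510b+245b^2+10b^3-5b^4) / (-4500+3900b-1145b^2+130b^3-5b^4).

By polynomial division,
  -5b^4+10b^3+245b^2+2510b-9600 = (-5b^4+130b^3-1145b^2+3900b-4500) + (-120b^3+1390b^2-1390b-5100)
  -5b^4+130b^3-1145b^2+3900b-4500 = ((1/24)b-173/288)(-120b^3+1390b^2-1390b-5100) + (-(36305/144)b^2+(471965/144)b-181525/24)
  -120b^3+1390b^2-1390b-5100 = ((3456/7261)b+4896/7261)(-(36305/144)b^2+(471965/144)b-181525/24) + (0)
Last nonzero remainder: -(36305/144)b^2+(471965/144)b-181525/24. Dividing through by -36305/144 gives the monic gcd b^2-13b+30.
Cancel b^2-13b+30 from numerator and denominator to get the reduced form.

(64+11b+b^2)/(30-13b+b^2)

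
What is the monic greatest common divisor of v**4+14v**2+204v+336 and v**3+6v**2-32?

v+4

By polynomial division,
  v**4+14v**2+204v+336 = (v-6)(v**3+6v**2-32) + (50v**2+236v+144)
  v**3+6v**2-32 = ((1/50)v+16/625)(50v**2+236v+144) + (-(5576/625)v-22304/625)
  50v**2+236v+144 = (-(15625/2788)v-5625/1394)(-(5576/625)v-22304/625) + (0)
Last nonzero remainder: -(5576/625)v-22304/625. Dividing through by -5576/625 gives the monic gcd v+4.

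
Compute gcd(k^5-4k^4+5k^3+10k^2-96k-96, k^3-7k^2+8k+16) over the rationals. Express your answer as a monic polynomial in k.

Euclidean algorithm in ℚ[k]:
  k^5-4k^4+5k^3+10k^2-96k-96 = (k^2+3k+18)(k^3-7k^2+8k+16) + (96k^2-288k-384)
  k^3-7k^2+8k+16 = ((1/96)k-1/24)(96k^2-288k-384) + (0)
Last nonzero remainder: 96k^2-288k-384. Dividing through by 96 gives the monic gcd k^2-3k-4.

k^2-3k-4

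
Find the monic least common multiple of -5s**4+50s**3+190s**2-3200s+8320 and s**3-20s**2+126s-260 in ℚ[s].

Euclidean algorithm in ℚ[s]:
  -5s**4+50s**3+190s**2-3200s+8320 = (-5s-50)(s**3-20s**2+126s-260) + (-180s**2+1800s-4680)
  s**3-20s**2+126s-260 = (-(1/180)s+1/18)(-180s**2+1800s-4680) + (0)
Last nonzero remainder: -180s**2+1800s-4680. Dividing through by -180 gives the monic gcd s**2-10s+26.
Then lcm(f, g) = f·g / gcd(f, g); expanding and making the result monic gives the answer.

s**5-20s**4+62s**3+1020s**2-8064s+16640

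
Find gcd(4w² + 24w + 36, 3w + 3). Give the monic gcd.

1

Apply the Euclidean algorithm:
  4w² + 24w + 36 = ((4/3)w + 20/3)(3w + 3) + (16)
  3w + 3 = ((3/16)w + 3/16)(16) + (0)
The last nonzero remainder is the constant 16, so the polynomials are coprime and gcd = 1.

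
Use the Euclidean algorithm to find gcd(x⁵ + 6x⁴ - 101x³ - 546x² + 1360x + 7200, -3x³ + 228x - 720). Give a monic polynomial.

x² + 6x - 40

By polynomial division,
  x⁵ + 6x⁴ - 101x³ - 546x² + 1360x + 7200 = (-(1/3)x² - 2x + 25/3)(-3x³ + 228x - 720) + (-330x² - 1980x + 13200)
  -3x³ + 228x - 720 = ((1/110)x - 3/55)(-330x² - 1980x + 13200) + (0)
Last nonzero remainder: -330x² - 1980x + 13200. Dividing through by -330 gives the monic gcd x² + 6x - 40.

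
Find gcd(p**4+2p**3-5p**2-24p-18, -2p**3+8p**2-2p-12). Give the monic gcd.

Repeated division with remainder:
  p**4+2p**3-5p**2-24p-18 = (-(1/2)p-3)(-2p**3+8p**2-2p-12) + (18p**2-36p-54)
  -2p**3+8p**2-2p-12 = (-(1/9)p+2/9)(18p**2-36p-54) + (0)
Last nonzero remainder: 18p**2-36p-54. Dividing through by 18 gives the monic gcd p**2-2p-3.

p**2-2p-3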